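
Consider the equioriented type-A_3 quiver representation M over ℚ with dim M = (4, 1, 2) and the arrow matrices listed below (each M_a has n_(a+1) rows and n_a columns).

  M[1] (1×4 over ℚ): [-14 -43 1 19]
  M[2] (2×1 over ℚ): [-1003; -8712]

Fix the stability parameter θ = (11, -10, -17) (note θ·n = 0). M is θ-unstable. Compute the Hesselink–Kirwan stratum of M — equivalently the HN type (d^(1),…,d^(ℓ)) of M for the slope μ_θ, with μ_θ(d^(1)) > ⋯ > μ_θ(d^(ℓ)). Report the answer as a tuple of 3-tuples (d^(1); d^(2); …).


Via rank(M_{q-1}∘⋯∘M_p): M ≅ I[1,1]^3, I[1,3], I[3,3].
μ_θ-semistable layers: μ^(1)=11; μ^(2)=-16/3; μ^(3)=-17

((3, 0, 0); (1, 1, 1); (0, 0, 1))


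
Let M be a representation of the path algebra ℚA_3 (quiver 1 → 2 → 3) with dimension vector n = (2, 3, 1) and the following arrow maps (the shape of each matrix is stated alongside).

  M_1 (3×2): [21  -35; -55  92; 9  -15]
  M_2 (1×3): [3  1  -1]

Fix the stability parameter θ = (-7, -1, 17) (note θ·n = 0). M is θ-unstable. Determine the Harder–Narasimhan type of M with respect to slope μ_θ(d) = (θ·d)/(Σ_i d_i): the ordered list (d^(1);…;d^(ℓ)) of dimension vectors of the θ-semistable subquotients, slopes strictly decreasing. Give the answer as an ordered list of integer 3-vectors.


Via rank(M_{q-1}∘⋯∘M_p): M ≅ I[1,2], I[1,3], I[2,2].
μ_θ-semistable layers: μ^(1)=17; μ^(2)=-1; μ^(3)=-7

((0, 0, 1); (0, 3, 0); (2, 0, 0))


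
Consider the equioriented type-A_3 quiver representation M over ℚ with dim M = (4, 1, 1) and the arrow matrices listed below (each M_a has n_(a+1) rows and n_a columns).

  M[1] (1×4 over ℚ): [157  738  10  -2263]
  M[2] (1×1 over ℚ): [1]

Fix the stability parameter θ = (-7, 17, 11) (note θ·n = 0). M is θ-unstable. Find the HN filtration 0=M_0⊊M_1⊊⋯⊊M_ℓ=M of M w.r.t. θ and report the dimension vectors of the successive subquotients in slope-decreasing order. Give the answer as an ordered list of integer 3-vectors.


Interval decomposition of M: I[1,1]^3, I[1,3].
HN type (ℓ=2): μ^(1)=14; μ^(2)=-7

((0, 1, 1); (4, 0, 0))


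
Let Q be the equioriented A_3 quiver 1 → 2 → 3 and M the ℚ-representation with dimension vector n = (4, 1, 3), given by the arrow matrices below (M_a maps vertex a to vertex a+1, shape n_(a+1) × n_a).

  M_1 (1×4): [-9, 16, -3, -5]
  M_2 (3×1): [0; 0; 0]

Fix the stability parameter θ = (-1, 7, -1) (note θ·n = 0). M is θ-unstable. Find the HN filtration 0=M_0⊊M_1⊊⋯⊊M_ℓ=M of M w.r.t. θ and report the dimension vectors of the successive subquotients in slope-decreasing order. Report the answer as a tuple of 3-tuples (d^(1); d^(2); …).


Barcode: M ≅ I[1,1]^3, I[1,2], I[3,3]^3. HN layers by μ_θ (2 steps, strictly decreasing):
  μ^(1)=7; μ^(2)=-1

((0, 1, 0); (4, 0, 3))


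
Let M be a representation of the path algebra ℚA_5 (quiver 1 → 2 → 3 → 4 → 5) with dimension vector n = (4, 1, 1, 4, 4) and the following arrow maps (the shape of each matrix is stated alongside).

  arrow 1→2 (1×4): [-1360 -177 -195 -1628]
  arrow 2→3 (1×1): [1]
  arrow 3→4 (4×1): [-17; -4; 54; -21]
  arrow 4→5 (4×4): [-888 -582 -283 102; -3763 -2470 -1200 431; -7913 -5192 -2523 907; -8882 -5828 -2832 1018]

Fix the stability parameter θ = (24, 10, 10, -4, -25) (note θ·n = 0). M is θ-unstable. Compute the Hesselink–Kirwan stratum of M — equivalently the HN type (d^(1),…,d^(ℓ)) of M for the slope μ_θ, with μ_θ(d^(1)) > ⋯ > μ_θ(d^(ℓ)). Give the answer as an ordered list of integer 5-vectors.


Barcode: M ≅ I[1,1]^3, I[1,4], I[4,4], I[4,5]^2, I[5,5]^2. HN layers by μ_θ (5 steps, strictly decreasing):
  μ^(1)=24; μ^(2)=10; μ^(3)=-4; μ^(4)=-29/2; μ^(5)=-25

((3, 0, 0, 0, 0); (1, 1, 1, 1, 0); (0, 0, 0, 1, 0); (0, 0, 0, 2, 2); (0, 0, 0, 0, 2))


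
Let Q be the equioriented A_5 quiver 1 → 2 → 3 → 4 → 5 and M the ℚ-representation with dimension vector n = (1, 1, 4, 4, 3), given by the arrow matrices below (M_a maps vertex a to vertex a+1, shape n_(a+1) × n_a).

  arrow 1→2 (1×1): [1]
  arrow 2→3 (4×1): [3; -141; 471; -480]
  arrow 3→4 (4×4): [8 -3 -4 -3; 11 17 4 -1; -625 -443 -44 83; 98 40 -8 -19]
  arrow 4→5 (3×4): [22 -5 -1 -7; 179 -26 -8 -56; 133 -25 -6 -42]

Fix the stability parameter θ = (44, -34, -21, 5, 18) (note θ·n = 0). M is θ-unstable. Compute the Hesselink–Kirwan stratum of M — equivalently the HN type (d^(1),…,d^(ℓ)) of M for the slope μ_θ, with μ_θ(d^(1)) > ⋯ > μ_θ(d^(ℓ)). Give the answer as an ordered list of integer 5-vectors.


Via rank(M_{q-1}∘⋯∘M_p): M ≅ I[1,5], I[3,3], I[3,5]^2, I[4,4].
μ_θ-semistable layers: μ^(1)=18; μ^(2)=5; μ^(3)=-11/3; μ^(4)=-21

((0, 0, 0, 0, 3); (0, 0, 0, 4, 0); (1, 1, 1, 0, 0); (0, 0, 3, 0, 0))


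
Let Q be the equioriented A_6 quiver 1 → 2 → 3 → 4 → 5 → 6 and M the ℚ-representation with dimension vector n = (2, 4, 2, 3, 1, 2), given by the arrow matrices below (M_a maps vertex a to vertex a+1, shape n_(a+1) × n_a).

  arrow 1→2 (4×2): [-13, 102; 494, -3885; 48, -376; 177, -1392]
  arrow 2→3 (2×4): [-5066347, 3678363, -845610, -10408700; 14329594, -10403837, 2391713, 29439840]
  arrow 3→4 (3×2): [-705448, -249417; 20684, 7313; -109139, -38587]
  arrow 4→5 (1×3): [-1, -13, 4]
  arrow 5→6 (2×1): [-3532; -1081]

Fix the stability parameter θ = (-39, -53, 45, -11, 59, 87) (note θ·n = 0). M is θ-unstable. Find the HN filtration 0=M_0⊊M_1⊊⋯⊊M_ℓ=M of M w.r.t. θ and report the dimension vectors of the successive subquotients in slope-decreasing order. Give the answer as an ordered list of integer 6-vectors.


Interval decomposition of M: I[1,4]^2, I[2,2]^2, I[4,6], I[6,6].
HN type (ℓ=6): μ^(1)=87; μ^(2)=59; μ^(3)=17; μ^(4)=-11; μ^(5)=-46; μ^(6)=-53

((0, 0, 0, 0, 0, 2); (0, 0, 0, 0, 1, 0); (0, 0, 2, 2, 0, 0); (0, 0, 0, 1, 0, 0); (2, 2, 0, 0, 0, 0); (0, 2, 0, 0, 0, 0))


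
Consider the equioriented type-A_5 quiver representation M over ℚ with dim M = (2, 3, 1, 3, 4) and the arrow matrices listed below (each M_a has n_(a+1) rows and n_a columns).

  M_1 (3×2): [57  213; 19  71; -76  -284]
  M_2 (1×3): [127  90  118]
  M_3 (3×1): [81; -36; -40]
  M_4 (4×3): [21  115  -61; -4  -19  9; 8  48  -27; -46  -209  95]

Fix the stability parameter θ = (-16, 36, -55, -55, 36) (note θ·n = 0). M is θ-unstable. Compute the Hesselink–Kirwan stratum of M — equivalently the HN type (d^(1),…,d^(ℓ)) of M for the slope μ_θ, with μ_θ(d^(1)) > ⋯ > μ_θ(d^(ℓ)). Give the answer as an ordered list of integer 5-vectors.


Interval decomposition of M: I[1,1], I[1,5], I[2,2]^2, I[4,5]^2, I[5,5].
HN type (ℓ=4): μ^(1)=36; μ^(2)=-16; μ^(3)=-45/2; μ^(4)=-55

((0, 2, 0, 0, 4); (1, 0, 0, 0, 0); (1, 1, 1, 1, 0); (0, 0, 0, 2, 0))


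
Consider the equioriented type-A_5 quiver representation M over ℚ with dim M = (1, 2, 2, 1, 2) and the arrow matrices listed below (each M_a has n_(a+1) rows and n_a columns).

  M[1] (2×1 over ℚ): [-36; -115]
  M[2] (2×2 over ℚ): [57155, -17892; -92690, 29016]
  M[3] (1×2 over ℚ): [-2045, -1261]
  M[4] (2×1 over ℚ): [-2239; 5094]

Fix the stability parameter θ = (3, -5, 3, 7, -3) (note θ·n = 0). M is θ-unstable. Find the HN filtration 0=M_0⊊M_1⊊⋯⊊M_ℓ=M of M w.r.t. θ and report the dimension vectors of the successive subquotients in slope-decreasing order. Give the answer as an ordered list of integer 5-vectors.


Barcode: M ≅ I[1,2], I[2,5], I[3,3], I[5,5]. HN layers by μ_θ (5 steps, strictly decreasing):
  μ^(1)=3; μ^(2)=7/3; μ^(3)=-1; μ^(4)=-3; μ^(5)=-5

((0, 0, 1, 0, 0); (0, 0, 1, 1, 1); (1, 1, 0, 0, 0); (0, 0, 0, 0, 1); (0, 1, 0, 0, 0))


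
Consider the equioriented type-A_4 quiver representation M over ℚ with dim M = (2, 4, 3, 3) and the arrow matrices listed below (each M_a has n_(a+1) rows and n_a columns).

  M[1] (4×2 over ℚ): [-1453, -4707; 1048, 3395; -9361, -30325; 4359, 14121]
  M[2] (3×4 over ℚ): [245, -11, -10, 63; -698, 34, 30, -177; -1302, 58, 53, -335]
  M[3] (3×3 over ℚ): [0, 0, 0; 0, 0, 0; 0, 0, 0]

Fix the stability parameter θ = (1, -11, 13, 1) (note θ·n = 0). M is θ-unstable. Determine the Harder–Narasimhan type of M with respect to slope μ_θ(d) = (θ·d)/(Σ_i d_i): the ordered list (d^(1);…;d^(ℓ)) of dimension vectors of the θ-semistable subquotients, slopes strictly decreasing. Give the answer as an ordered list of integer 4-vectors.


Via rank(M_{q-1}∘⋯∘M_p): M ≅ I[1,3]^2, I[2,2], I[2,3], I[4,4]^3.
μ_θ-semistable layers: μ^(1)=13; μ^(2)=1; μ^(3)=-5; μ^(4)=-11

((0, 0, 3, 0); (0, 0, 0, 3); (2, 2, 0, 0); (0, 2, 0, 0))


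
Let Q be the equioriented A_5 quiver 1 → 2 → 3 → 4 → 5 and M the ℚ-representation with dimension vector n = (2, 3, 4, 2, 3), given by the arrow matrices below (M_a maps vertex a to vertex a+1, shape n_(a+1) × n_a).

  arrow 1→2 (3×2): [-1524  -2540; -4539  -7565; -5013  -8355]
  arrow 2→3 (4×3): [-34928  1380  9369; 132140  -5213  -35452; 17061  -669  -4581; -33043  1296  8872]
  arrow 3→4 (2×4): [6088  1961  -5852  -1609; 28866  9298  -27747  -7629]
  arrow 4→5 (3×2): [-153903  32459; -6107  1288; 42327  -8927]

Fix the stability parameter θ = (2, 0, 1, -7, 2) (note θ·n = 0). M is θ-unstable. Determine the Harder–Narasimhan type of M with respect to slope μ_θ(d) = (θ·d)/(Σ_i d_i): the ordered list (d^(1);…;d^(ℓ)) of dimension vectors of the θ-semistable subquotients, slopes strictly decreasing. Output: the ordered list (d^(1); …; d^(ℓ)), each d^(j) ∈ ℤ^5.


Via rank(M_{q-1}∘⋯∘M_p): M ≅ I[1,1], I[1,5], I[2,3], I[2,5], I[3,3], I[5,5].
μ_θ-semistable layers: μ^(1)=2; μ^(2)=1; μ^(3)=0; μ^(4)=-1; μ^(5)=-2

((1, 0, 0, 0, 3); (0, 0, 2, 0, 0); (0, 1, 0, 0, 0); (1, 1, 1, 1, 0); (0, 1, 1, 1, 0))


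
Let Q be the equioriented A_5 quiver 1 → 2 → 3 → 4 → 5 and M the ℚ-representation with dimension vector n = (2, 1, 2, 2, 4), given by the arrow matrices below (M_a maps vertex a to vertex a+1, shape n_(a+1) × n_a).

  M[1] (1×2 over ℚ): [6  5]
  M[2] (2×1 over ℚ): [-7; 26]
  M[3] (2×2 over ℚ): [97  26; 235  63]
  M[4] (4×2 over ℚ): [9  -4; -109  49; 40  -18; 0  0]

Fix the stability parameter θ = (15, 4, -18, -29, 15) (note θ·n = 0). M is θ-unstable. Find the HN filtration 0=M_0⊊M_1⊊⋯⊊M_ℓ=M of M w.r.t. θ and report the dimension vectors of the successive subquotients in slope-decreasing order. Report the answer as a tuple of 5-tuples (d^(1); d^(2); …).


Via rank(M_{q-1}∘⋯∘M_p): M ≅ I[1,1], I[1,5], I[3,5], I[5,5]^2.
μ_θ-semistable layers: μ^(1)=15; μ^(2)=-7; μ^(3)=-47/2

((1, 0, 0, 0, 4); (1, 1, 1, 1, 0); (0, 0, 1, 1, 0))


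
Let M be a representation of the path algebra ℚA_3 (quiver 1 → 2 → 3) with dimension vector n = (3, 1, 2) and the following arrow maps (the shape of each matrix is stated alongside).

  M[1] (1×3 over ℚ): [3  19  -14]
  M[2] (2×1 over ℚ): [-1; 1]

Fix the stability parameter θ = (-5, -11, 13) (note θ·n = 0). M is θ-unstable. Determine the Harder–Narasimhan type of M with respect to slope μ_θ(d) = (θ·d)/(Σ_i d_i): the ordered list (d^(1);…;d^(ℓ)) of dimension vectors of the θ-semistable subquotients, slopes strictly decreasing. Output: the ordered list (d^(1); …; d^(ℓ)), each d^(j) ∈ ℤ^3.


Barcode: M ≅ I[1,1]^2, I[1,3], I[3,3]. HN layers by μ_θ (3 steps, strictly decreasing):
  μ^(1)=13; μ^(2)=-5; μ^(3)=-8

((0, 0, 2); (2, 0, 0); (1, 1, 0))


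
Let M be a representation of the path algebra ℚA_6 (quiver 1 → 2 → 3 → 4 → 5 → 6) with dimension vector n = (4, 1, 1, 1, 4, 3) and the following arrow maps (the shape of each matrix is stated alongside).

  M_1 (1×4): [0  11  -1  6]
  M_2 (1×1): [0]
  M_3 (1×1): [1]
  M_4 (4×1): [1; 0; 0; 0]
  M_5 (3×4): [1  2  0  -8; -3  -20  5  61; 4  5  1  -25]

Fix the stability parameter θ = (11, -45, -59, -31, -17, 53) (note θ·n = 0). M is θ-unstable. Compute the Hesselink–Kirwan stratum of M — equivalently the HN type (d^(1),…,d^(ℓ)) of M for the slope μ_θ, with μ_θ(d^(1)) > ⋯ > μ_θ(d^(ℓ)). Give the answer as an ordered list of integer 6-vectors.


Barcode: M ≅ I[1,1]^3, I[1,2], I[3,6], I[5,5], I[5,6]^2. HN layers by μ_θ (5 steps, strictly decreasing):
  μ^(1)=53; μ^(2)=11; μ^(3)=-17; μ^(4)=-31; μ^(5)=-59

((0, 0, 0, 0, 0, 3); (3, 0, 0, 0, 0, 0); (1, 1, 0, 0, 4, 0); (0, 0, 0, 1, 0, 0); (0, 0, 1, 0, 0, 0))


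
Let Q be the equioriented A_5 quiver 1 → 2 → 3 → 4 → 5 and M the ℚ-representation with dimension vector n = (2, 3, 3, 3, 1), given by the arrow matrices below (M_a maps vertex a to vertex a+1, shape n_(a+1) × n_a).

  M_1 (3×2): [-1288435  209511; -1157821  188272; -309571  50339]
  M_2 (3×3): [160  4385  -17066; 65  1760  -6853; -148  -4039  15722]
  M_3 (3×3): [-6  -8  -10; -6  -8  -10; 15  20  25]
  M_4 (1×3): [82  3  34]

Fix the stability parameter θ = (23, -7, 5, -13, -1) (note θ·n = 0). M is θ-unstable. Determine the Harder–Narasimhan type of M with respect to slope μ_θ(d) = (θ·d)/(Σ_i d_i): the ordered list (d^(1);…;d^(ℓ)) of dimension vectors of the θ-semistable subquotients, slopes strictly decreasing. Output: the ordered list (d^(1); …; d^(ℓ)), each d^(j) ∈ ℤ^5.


Via rank(M_{q-1}∘⋯∘M_p): M ≅ I[1,2], I[1,3], I[2,3], I[3,4], I[4,4], I[4,5].
μ_θ-semistable layers: μ^(1)=8; μ^(2)=7; μ^(3)=5; μ^(4)=-1; μ^(5)=-4; μ^(6)=-7; μ^(7)=-13

((1, 1, 0, 0, 0); (1, 1, 1, 0, 0); (0, 0, 1, 0, 0); (0, 0, 0, 0, 1); (0, 0, 1, 1, 0); (0, 1, 0, 0, 0); (0, 0, 0, 2, 0))


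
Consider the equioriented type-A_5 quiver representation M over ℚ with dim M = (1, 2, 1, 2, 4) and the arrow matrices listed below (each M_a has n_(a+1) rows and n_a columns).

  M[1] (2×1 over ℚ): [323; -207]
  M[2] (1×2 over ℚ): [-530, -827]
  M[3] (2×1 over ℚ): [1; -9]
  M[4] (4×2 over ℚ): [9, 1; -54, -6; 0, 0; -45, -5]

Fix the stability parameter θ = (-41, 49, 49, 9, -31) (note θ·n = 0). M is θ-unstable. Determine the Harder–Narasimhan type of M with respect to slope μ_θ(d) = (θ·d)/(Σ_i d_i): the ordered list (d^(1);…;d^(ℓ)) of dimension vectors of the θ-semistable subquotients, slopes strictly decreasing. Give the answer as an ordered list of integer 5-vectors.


Interval decomposition of M: I[1,4], I[2,2], I[4,5], I[5,5]^3.
HN type (ℓ=5): μ^(1)=49; μ^(2)=107/3; μ^(3)=-11; μ^(4)=-31; μ^(5)=-41

((0, 1, 0, 0, 0); (0, 1, 1, 1, 0); (0, 0, 0, 1, 1); (0, 0, 0, 0, 3); (1, 0, 0, 0, 0))


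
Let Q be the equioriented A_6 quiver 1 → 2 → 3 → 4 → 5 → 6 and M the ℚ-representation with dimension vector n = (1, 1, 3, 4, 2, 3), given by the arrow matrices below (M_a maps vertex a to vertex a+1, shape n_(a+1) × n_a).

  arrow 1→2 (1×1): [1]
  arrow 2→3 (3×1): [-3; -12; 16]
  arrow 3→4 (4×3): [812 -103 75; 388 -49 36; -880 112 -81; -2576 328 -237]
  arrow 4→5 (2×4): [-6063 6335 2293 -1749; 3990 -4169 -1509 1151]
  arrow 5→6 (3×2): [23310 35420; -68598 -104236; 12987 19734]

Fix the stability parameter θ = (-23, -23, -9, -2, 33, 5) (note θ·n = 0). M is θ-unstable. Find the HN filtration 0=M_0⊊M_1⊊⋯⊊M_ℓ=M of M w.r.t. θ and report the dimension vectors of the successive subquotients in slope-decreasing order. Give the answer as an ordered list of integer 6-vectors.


Interval decomposition of M: I[1,3], I[3,5], I[3,6], I[4,4]^2, I[6,6]^2.
HN type (ℓ=6): μ^(1)=33; μ^(2)=19; μ^(3)=5; μ^(4)=-2; μ^(5)=-9; μ^(6)=-23

((0, 0, 0, 0, 1, 0); (0, 0, 0, 0, 1, 1); (0, 0, 0, 0, 0, 2); (0, 0, 0, 4, 0, 0); (0, 0, 3, 0, 0, 0); (1, 1, 0, 0, 0, 0))


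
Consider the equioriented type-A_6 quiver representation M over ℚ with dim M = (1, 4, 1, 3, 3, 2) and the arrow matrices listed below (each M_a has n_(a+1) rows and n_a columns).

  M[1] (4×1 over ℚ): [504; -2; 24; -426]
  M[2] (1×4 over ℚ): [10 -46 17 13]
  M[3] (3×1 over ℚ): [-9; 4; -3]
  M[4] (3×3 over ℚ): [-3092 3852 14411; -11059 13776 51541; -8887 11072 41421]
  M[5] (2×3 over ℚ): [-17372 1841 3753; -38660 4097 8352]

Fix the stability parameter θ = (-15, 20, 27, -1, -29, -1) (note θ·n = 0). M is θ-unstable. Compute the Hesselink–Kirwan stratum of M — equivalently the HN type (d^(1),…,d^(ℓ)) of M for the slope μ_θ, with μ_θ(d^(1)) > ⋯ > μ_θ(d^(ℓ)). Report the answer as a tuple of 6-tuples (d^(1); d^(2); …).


Interval decomposition of M: I[1,5], I[2,2]^3, I[4,4], I[4,6], I[5,6].
HN type (ℓ=5): μ^(1)=20; μ^(2)=17/4; μ^(3)=-1; μ^(4)=-15; μ^(5)=-29

((0, 3, 0, 0, 0, 0); (0, 1, 1, 1, 1, 0); (0, 0, 0, 1, 0, 2); (1, 0, 0, 1, 1, 0); (0, 0, 0, 0, 1, 0))


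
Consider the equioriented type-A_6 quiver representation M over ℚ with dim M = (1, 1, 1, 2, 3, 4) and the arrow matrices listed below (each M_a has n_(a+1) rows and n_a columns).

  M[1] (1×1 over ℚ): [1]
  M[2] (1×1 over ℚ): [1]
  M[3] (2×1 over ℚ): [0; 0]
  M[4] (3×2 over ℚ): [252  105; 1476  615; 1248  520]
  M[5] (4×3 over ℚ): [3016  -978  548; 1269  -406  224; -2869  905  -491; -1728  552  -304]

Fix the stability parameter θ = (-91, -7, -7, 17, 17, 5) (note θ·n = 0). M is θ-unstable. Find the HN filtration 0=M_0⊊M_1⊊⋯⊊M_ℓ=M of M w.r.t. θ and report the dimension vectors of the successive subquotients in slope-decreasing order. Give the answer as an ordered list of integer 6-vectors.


Barcode: M ≅ I[1,3], I[4,4], I[4,6], I[5,6]^2, I[6,6]. HN layers by μ_θ (6 steps, strictly decreasing):
  μ^(1)=17; μ^(2)=13; μ^(3)=11; μ^(4)=5; μ^(5)=-7; μ^(6)=-91

((0, 0, 0, 1, 0, 0); (0, 0, 0, 1, 1, 1); (0, 0, 0, 0, 2, 2); (0, 0, 0, 0, 0, 1); (0, 1, 1, 0, 0, 0); (1, 0, 0, 0, 0, 0))


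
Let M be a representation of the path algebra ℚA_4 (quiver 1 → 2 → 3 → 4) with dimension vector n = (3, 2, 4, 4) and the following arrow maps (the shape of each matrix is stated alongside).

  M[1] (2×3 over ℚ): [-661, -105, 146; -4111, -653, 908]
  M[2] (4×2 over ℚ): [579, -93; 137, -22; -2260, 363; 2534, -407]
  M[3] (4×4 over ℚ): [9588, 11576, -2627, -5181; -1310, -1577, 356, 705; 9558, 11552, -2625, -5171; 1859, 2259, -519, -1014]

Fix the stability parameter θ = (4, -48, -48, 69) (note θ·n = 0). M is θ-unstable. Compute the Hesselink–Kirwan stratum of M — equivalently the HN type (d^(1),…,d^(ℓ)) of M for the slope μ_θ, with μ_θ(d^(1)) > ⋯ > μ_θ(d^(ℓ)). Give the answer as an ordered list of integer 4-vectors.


Via rank(M_{q-1}∘⋯∘M_p): M ≅ I[1,1], I[1,3], I[1,4], I[3,4]^2, I[4,4].
μ_θ-semistable layers: μ^(1)=69; μ^(2)=4; μ^(3)=-92/3; μ^(4)=-48

((0, 0, 0, 4); (1, 0, 0, 0); (2, 2, 2, 0); (0, 0, 2, 0))


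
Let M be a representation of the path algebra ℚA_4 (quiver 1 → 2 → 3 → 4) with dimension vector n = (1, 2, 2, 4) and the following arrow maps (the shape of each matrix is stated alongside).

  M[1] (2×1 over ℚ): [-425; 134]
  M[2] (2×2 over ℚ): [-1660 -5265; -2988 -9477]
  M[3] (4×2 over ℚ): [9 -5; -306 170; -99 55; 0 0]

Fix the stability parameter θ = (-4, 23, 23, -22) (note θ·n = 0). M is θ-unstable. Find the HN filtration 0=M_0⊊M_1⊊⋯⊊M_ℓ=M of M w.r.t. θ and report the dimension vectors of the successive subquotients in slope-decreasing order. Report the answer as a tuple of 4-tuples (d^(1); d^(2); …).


Barcode: M ≅ I[1,3], I[2,2], I[3,4], I[4,4]^3. HN layers by μ_θ (4 steps, strictly decreasing):
  μ^(1)=23; μ^(2)=1/2; μ^(3)=-4; μ^(4)=-22

((0, 2, 1, 0); (0, 0, 1, 1); (1, 0, 0, 0); (0, 0, 0, 3))


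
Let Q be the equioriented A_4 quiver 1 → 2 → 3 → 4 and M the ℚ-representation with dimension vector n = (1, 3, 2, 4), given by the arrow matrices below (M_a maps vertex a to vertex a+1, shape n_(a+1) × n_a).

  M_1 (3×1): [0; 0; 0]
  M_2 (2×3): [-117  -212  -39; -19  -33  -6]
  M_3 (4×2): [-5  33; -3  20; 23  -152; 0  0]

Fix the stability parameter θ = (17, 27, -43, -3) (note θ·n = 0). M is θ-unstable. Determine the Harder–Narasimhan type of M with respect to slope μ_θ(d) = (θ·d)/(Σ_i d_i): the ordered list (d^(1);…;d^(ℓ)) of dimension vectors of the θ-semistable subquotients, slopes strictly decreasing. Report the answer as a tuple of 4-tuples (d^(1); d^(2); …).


Interval decomposition of M: I[1,1], I[2,2], I[2,4]^2, I[4,4]^2.
HN type (ℓ=4): μ^(1)=27; μ^(2)=17; μ^(3)=-3; μ^(4)=-8

((0, 1, 0, 0); (1, 0, 0, 0); (0, 0, 0, 4); (0, 2, 2, 0))


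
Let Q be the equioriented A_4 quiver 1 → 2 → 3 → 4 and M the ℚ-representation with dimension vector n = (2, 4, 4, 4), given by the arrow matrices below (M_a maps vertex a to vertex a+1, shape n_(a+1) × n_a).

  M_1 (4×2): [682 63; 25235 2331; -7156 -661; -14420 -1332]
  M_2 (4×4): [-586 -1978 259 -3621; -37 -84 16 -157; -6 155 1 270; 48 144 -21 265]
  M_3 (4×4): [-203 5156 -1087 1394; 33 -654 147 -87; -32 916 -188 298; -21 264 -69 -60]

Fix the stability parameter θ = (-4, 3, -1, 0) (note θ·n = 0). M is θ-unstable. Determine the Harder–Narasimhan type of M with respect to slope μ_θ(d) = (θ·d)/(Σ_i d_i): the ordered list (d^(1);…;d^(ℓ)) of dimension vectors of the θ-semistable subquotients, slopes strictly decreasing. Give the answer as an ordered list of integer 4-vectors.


Interval decomposition of M: I[1,4]^2, I[2,3]^2, I[4,4]^2.
HN type (ℓ=4): μ^(1)=1; μ^(2)=2/3; μ^(3)=0; μ^(4)=-4

((0, 2, 2, 0); (0, 2, 2, 2); (0, 0, 0, 2); (2, 0, 0, 0))


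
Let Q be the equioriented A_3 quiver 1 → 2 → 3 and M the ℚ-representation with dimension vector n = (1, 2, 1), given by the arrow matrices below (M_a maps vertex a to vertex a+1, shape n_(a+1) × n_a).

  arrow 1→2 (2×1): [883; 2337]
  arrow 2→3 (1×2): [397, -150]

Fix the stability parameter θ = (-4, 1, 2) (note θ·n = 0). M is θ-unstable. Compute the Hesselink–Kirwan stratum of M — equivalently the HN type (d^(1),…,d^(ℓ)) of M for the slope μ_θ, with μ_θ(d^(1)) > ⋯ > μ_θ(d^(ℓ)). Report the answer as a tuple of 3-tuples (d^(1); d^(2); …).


Via rank(M_{q-1}∘⋯∘M_p): M ≅ I[1,3], I[2,2].
μ_θ-semistable layers: μ^(1)=2; μ^(2)=1; μ^(3)=-4

((0, 0, 1); (0, 2, 0); (1, 0, 0))


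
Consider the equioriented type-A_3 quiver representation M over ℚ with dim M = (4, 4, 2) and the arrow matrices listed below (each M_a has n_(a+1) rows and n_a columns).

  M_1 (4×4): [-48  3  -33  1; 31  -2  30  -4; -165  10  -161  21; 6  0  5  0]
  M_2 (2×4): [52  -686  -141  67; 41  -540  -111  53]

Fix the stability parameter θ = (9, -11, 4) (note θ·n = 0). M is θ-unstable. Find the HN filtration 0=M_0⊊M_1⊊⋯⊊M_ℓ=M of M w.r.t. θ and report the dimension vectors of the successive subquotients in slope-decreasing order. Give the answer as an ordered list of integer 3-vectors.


Interval decomposition of M: I[1,2]^2, I[1,3]^2.
HN type (ℓ=2): μ^(1)=4; μ^(2)=-1

((0, 0, 2); (4, 4, 0))


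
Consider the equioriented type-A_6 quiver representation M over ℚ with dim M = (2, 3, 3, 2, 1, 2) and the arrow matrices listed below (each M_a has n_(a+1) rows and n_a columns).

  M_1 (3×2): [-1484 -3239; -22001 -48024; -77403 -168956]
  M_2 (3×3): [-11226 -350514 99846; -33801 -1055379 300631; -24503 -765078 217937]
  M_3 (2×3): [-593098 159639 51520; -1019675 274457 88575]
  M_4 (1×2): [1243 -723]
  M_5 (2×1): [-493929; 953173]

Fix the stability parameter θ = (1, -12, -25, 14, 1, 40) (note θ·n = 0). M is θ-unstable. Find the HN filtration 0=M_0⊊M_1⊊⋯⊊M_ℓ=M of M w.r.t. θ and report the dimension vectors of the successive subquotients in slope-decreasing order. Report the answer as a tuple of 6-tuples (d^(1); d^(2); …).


Barcode: M ≅ I[1,4], I[1,6], I[2,2], I[3,3], I[6,6]. HN layers by μ_θ (5 steps, strictly decreasing):
  μ^(1)=40; μ^(2)=14; μ^(3)=15/2; μ^(4)=-12; μ^(5)=-25

((0, 0, 0, 0, 0, 2); (0, 0, 0, 1, 0, 0); (0, 0, 0, 1, 1, 0); (2, 3, 2, 0, 0, 0); (0, 0, 1, 0, 0, 0))


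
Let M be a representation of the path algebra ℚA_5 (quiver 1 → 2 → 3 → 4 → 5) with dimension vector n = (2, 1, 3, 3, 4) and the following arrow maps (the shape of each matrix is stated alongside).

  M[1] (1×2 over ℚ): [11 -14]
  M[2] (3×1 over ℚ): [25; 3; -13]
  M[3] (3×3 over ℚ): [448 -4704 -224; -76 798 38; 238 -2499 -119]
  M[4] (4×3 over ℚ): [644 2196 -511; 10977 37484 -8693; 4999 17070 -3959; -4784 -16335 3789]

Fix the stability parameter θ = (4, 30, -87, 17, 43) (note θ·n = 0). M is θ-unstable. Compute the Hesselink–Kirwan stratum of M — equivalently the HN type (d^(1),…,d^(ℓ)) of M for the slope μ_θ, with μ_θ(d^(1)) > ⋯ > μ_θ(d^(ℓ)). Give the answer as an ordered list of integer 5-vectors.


Barcode: M ≅ I[1,1], I[1,3], I[3,3], I[3,5], I[4,5]^2, I[5,5]. HN layers by μ_θ (5 steps, strictly decreasing):
  μ^(1)=43; μ^(2)=17; μ^(3)=4; μ^(4)=-53/3; μ^(5)=-87

((0, 0, 0, 0, 4); (0, 0, 0, 3, 0); (1, 0, 0, 0, 0); (1, 1, 1, 0, 0); (0, 0, 2, 0, 0))


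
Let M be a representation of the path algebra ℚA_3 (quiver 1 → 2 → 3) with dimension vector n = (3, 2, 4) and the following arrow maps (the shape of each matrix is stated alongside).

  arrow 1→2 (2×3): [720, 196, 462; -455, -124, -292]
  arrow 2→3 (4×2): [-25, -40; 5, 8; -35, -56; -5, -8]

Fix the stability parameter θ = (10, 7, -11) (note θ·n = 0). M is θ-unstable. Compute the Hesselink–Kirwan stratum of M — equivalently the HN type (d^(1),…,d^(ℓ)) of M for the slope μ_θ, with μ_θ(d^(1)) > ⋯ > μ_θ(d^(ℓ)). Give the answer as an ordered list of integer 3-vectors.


Barcode: M ≅ I[1,1], I[1,2], I[1,3], I[3,3]^3. HN layers by μ_θ (4 steps, strictly decreasing):
  μ^(1)=10; μ^(2)=17/2; μ^(3)=2; μ^(4)=-11

((1, 0, 0); (1, 1, 0); (1, 1, 1); (0, 0, 3))


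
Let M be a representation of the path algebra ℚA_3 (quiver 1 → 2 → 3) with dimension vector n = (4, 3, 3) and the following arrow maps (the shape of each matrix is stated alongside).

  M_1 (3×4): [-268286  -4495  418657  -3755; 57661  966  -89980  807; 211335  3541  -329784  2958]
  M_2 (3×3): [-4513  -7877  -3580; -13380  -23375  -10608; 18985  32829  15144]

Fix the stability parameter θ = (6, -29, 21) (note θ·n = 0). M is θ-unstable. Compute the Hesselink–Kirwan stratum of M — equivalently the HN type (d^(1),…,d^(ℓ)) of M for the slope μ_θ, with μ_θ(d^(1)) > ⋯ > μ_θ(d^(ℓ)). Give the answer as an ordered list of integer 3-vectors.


Barcode: M ≅ I[1,1], I[1,3]^3. HN layers by μ_θ (3 steps, strictly decreasing):
  μ^(1)=21; μ^(2)=6; μ^(3)=-23/2

((0, 0, 3); (1, 0, 0); (3, 3, 0))


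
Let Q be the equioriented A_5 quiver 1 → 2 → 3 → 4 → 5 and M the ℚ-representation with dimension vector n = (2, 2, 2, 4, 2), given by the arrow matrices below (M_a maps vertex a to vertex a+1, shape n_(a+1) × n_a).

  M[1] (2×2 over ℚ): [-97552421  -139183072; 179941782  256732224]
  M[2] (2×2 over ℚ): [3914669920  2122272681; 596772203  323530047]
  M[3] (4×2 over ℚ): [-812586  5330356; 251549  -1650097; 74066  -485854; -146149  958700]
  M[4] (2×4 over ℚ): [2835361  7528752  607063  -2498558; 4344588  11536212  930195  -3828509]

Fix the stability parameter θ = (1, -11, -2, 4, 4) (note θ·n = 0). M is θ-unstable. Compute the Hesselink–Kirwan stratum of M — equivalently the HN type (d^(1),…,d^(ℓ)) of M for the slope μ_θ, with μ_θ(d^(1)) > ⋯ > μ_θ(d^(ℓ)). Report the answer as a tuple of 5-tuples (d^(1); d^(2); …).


Interval decomposition of M: I[1,1], I[1,5], I[2,5], I[4,4]^2.
HN type (ℓ=5): μ^(1)=4; μ^(2)=1; μ^(3)=-2; μ^(4)=-5; μ^(5)=-11

((0, 0, 0, 4, 2); (1, 0, 0, 0, 0); (0, 0, 2, 0, 0); (1, 1, 0, 0, 0); (0, 1, 0, 0, 0))


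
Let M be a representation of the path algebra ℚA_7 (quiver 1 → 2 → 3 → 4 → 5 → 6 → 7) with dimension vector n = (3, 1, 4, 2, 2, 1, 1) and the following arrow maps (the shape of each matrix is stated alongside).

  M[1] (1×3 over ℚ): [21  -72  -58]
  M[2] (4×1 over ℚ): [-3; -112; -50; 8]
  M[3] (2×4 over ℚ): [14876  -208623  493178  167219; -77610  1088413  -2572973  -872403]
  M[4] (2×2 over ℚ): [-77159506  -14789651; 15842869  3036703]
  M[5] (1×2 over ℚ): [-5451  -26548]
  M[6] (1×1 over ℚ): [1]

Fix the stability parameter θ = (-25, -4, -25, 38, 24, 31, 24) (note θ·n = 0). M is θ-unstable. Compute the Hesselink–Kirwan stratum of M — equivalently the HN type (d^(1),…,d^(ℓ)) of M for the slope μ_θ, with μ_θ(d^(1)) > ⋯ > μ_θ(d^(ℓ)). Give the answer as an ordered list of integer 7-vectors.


Via rank(M_{q-1}∘⋯∘M_p): M ≅ I[1,1]^2, I[1,3], I[3,3], I[3,5], I[3,7].
μ_θ-semistable layers: μ^(1)=31; μ^(2)=117/4; μ^(3)=-29/2; μ^(4)=-25

((0, 0, 0, 1, 1, 0, 0); (0, 0, 0, 1, 1, 1, 1); (0, 1, 1, 0, 0, 0, 0); (3, 0, 3, 0, 0, 0, 0))


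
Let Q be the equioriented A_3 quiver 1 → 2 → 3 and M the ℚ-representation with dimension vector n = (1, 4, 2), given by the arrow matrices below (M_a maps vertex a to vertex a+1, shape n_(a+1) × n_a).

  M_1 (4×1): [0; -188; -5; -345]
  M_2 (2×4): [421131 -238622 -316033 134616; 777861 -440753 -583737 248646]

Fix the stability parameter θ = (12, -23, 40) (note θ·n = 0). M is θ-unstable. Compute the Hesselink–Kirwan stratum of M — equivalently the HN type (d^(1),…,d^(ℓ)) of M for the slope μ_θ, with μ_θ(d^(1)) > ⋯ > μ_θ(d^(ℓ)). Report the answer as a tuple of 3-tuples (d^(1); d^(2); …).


Via rank(M_{q-1}∘⋯∘M_p): M ≅ I[1,3], I[2,2]^2, I[2,3].
μ_θ-semistable layers: μ^(1)=40; μ^(2)=-11/2; μ^(3)=-23

((0, 0, 2); (1, 1, 0); (0, 3, 0))


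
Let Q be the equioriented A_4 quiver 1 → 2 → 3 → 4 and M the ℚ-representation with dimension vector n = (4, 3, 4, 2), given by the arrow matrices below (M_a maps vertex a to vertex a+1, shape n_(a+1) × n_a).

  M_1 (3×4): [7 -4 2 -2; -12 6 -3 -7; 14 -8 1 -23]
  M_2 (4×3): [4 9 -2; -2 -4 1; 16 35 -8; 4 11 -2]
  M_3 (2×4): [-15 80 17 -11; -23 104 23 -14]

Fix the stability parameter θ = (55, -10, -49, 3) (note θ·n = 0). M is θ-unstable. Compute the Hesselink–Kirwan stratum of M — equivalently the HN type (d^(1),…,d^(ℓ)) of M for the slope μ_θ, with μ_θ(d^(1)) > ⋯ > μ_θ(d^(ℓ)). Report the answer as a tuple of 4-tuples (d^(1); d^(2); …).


Via rank(M_{q-1}∘⋯∘M_p): M ≅ I[1,1], I[1,2], I[1,4]^2, I[3,3]^2.
μ_θ-semistable layers: μ^(1)=55; μ^(2)=45/2; μ^(3)=3; μ^(4)=-4/3; μ^(5)=-49

((1, 0, 0, 0); (1, 1, 0, 0); (0, 0, 0, 2); (2, 2, 2, 0); (0, 0, 2, 0))


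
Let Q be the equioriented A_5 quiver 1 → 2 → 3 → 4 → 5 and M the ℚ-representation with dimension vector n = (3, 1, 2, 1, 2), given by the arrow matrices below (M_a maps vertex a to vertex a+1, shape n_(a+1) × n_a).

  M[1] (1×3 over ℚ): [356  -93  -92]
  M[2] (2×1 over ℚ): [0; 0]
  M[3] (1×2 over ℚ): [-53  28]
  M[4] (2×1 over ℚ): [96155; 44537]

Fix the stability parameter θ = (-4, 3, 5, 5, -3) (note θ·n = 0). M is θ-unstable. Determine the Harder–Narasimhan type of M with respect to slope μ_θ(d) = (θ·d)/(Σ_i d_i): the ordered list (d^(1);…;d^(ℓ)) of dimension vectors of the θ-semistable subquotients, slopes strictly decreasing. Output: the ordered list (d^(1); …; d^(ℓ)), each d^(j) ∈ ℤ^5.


Barcode: M ≅ I[1,1]^2, I[1,2], I[3,3], I[3,5], I[5,5]. HN layers by μ_θ (5 steps, strictly decreasing):
  μ^(1)=5; μ^(2)=3; μ^(3)=7/3; μ^(4)=-3; μ^(5)=-4

((0, 0, 1, 0, 0); (0, 1, 0, 0, 0); (0, 0, 1, 1, 1); (0, 0, 0, 0, 1); (3, 0, 0, 0, 0))


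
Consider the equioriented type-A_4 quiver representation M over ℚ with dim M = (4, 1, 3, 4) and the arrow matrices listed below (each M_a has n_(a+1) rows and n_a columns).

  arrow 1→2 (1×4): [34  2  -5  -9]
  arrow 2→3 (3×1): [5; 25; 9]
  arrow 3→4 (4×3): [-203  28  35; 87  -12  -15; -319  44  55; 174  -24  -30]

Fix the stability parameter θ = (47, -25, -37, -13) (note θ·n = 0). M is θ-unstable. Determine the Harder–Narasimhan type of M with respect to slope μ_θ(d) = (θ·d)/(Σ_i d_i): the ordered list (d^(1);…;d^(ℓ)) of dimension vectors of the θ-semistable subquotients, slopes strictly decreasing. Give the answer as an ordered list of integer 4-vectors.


Via rank(M_{q-1}∘⋯∘M_p): M ≅ I[1,1]^3, I[1,3], I[3,3], I[3,4], I[4,4]^3.
μ_θ-semistable layers: μ^(1)=47; μ^(2)=-5; μ^(3)=-13; μ^(4)=-37

((3, 0, 0, 0); (1, 1, 1, 0); (0, 0, 0, 4); (0, 0, 2, 0))


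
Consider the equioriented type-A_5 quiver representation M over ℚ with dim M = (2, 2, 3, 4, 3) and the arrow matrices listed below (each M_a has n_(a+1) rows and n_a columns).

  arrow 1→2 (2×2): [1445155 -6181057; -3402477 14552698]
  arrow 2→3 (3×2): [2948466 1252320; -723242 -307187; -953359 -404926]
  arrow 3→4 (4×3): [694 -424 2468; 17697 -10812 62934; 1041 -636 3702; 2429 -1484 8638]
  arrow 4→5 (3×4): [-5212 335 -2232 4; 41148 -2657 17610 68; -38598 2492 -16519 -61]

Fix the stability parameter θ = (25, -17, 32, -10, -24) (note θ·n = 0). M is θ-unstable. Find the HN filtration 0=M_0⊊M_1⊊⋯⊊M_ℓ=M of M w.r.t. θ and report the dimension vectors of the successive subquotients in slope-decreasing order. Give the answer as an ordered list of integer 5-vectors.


Via rank(M_{q-1}∘⋯∘M_p): M ≅ I[1,3]^2, I[3,5], I[4,4], I[4,5]^2.
μ_θ-semistable layers: μ^(1)=32; μ^(2)=4; μ^(3)=-2/3; μ^(4)=-10; μ^(5)=-17

((0, 0, 2, 0, 0); (2, 2, 0, 0, 0); (0, 0, 1, 1, 1); (0, 0, 0, 1, 0); (0, 0, 0, 2, 2))


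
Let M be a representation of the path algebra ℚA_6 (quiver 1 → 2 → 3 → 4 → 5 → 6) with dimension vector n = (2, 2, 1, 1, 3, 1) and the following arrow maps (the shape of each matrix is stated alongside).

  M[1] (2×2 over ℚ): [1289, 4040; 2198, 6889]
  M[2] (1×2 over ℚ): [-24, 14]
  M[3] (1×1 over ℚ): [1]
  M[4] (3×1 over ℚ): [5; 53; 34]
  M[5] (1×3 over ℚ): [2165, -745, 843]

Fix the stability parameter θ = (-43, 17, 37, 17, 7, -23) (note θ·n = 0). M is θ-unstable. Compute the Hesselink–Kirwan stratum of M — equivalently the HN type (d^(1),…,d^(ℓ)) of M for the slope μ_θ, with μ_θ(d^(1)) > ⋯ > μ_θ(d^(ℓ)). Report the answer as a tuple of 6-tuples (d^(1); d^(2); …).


Via rank(M_{q-1}∘⋯∘M_p): M ≅ I[1,2], I[1,6], I[5,5]^2.
μ_θ-semistable layers: μ^(1)=17; μ^(2)=11; μ^(3)=7; μ^(4)=-43

((0, 1, 0, 0, 0, 0); (0, 1, 1, 1, 1, 1); (0, 0, 0, 0, 2, 0); (2, 0, 0, 0, 0, 0))


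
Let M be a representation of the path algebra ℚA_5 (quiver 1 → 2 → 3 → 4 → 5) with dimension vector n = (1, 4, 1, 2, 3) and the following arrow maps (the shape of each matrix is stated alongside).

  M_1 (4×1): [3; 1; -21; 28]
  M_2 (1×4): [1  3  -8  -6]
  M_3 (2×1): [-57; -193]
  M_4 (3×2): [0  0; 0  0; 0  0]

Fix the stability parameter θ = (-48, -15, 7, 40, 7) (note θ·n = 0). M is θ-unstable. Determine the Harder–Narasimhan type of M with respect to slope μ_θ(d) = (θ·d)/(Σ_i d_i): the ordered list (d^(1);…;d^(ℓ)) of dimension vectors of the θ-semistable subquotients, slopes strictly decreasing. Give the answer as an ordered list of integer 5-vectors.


Interval decomposition of M: I[1,4], I[2,2]^3, I[4,4], I[5,5]^3.
HN type (ℓ=4): μ^(1)=40; μ^(2)=7; μ^(3)=-15; μ^(4)=-48

((0, 0, 0, 2, 0); (0, 0, 1, 0, 3); (0, 4, 0, 0, 0); (1, 0, 0, 0, 0))


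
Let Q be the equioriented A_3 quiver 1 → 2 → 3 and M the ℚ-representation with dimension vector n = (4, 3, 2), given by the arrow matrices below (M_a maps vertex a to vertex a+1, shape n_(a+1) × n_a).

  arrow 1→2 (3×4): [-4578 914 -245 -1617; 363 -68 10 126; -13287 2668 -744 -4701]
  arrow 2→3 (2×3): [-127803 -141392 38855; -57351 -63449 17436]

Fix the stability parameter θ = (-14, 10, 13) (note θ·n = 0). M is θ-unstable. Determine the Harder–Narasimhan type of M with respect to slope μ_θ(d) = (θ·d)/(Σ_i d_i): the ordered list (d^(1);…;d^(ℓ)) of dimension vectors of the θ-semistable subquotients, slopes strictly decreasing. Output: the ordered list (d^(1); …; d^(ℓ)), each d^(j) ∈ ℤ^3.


Via rank(M_{q-1}∘⋯∘M_p): M ≅ I[1,1], I[1,2], I[1,3]^2.
μ_θ-semistable layers: μ^(1)=13; μ^(2)=10; μ^(3)=-14

((0, 0, 2); (0, 3, 0); (4, 0, 0))


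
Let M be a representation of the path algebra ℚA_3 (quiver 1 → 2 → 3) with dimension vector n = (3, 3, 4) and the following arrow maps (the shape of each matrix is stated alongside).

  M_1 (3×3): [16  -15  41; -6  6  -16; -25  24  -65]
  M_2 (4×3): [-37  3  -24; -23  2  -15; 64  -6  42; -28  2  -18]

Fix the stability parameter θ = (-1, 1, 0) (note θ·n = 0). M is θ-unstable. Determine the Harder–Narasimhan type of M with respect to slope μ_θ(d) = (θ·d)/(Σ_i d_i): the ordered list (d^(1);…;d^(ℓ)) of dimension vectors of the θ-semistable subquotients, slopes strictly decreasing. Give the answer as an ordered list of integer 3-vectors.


Interval decomposition of M: I[1,1], I[1,3]^2, I[2,2], I[3,3]^2.
HN type (ℓ=4): μ^(1)=1; μ^(2)=1/2; μ^(3)=0; μ^(4)=-1

((0, 1, 0); (0, 2, 2); (0, 0, 2); (3, 0, 0))


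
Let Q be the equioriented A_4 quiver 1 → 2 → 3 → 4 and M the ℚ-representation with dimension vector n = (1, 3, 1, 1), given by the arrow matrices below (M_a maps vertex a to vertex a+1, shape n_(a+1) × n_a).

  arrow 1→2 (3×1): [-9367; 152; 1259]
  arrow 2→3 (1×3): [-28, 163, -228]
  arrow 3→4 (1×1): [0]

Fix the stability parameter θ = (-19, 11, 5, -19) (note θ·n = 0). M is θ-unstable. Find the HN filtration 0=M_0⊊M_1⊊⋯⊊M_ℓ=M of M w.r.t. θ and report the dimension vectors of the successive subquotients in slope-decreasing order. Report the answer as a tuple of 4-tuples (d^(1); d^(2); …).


Via rank(M_{q-1}∘⋯∘M_p): M ≅ I[1,2], I[2,2], I[2,3], I[4,4].
μ_θ-semistable layers: μ^(1)=11; μ^(2)=8; μ^(3)=-19

((0, 2, 0, 0); (0, 1, 1, 0); (1, 0, 0, 1))


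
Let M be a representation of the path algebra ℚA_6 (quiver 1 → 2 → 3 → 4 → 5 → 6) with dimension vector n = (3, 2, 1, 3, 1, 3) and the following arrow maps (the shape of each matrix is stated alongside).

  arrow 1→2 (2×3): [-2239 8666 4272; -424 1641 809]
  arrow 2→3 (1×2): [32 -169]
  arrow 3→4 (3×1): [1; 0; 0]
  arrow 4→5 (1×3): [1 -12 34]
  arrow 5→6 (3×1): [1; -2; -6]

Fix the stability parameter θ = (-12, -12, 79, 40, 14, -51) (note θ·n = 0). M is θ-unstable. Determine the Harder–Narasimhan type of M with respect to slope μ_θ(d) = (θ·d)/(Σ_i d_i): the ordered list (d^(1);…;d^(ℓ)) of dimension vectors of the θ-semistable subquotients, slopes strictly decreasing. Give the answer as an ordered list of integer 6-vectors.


Barcode: M ≅ I[1,1], I[1,2], I[1,6], I[4,4]^2, I[6,6]^2. HN layers by μ_θ (4 steps, strictly decreasing):
  μ^(1)=40; μ^(2)=41/2; μ^(3)=-12; μ^(4)=-51

((0, 0, 0, 2, 0, 0); (0, 0, 1, 1, 1, 1); (3, 2, 0, 0, 0, 0); (0, 0, 0, 0, 0, 2))


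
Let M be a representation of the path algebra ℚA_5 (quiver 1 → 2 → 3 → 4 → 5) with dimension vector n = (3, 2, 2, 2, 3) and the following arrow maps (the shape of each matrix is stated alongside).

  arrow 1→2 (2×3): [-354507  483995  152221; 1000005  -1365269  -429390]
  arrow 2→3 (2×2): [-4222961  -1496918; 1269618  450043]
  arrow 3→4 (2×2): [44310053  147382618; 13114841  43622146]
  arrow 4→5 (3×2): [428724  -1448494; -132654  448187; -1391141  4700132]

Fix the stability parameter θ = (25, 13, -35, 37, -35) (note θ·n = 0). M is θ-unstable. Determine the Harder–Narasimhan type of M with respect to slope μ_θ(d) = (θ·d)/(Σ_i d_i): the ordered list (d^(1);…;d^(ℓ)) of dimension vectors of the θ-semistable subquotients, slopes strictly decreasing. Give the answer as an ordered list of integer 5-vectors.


Barcode: M ≅ I[1,1], I[1,3], I[1,5], I[4,5], I[5,5]. HN layers by μ_θ (3 steps, strictly decreasing):
  μ^(1)=25; μ^(2)=1; μ^(3)=-35

((1, 0, 0, 0, 0); (2, 2, 2, 2, 2); (0, 0, 0, 0, 1))


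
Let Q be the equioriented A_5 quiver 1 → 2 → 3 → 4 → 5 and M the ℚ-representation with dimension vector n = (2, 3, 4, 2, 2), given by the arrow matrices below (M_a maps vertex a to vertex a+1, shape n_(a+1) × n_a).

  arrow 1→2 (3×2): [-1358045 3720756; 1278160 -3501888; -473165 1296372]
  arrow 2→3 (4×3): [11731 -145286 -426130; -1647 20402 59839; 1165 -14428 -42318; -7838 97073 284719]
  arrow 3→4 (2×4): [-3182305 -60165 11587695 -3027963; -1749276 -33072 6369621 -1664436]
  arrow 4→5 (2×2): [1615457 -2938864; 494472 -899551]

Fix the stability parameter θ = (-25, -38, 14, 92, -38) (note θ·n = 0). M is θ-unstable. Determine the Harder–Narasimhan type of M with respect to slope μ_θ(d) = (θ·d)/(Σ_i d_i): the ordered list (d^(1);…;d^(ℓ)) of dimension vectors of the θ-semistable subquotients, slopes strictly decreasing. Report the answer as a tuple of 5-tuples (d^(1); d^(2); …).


Via rank(M_{q-1}∘⋯∘M_p): M ≅ I[1,1], I[1,5], I[2,3], I[2,5], I[3,3].
μ_θ-semistable layers: μ^(1)=27; μ^(2)=14; μ^(3)=-25; μ^(4)=-63/2; μ^(5)=-38

((0, 0, 0, 2, 2); (0, 0, 4, 0, 0); (1, 0, 0, 0, 0); (1, 1, 0, 0, 0); (0, 2, 0, 0, 0))
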